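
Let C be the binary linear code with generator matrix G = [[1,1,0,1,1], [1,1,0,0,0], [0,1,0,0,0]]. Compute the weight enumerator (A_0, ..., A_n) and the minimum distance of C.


Weight distribution: A_0 = 1, A_1 = 2, A_2 = 2, A_3 = 2, A_4 = 1. Minimum distance d = 1.

Enumerate all 2^3 = 8 messages m ∈ F_2^3.
For each, compute codeword c = mG in F_2^5, then tally its weight.
  m = 000 → c = 00000, weight = 0.
  m = 100 → c = 11011, weight = 4.
  m = 010 → c = 11000, weight = 2.
  m = 110 → c = 00011, weight = 2.
  m = 001 → c = 01000, weight = 1.
  m = 101 → c = 10011, weight = 3.
  m = 011 → c = 10000, weight = 1.
  m = 111 → c = 01011, weight = 3.
Tally weights:
  weight 0: 1 codewords.
  weight 1: 2 codewords.
  weight 2: 2 codewords.
  weight 3: 2 codewords.
  weight 4: 1 codewords.
Minimum distance d = smallest w > 0 with A_w > 0 = 1.
Sanity: Σ A_w = 8 = 2^3 = 8 ✓.


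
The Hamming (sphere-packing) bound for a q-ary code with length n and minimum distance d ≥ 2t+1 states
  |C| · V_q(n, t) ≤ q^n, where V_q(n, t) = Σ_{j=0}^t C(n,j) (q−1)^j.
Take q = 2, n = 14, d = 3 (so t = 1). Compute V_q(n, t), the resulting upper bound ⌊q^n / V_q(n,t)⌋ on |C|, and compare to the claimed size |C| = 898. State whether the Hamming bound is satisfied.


V_q(n, t) = 15, q^n = 16384, Hamming bound = 1092, |C| = 898 ≤ bound (satisfied).

Step 1: Compute V_q(n, t) = Σ_{j=0}^1 C(n, j) (q−1)^j.
  j = 0: C(14,0)·(1)^0 = 1·1 = 1.
  j = 1: C(14,1)·(1)^1 = 14·1 = 14.
  V_q(n, t) = 1 + 14 = 15.
Step 2: q^n = 2^14 = 16384.
Step 3: Hamming bound ⌊q^n / V_q(n,t)⌋ = ⌊16384/15⌋ = 1092.
Step 4: Compare |C| = 898 to 1092: satisfied.
The claimed |C| lies below the Hamming bound.


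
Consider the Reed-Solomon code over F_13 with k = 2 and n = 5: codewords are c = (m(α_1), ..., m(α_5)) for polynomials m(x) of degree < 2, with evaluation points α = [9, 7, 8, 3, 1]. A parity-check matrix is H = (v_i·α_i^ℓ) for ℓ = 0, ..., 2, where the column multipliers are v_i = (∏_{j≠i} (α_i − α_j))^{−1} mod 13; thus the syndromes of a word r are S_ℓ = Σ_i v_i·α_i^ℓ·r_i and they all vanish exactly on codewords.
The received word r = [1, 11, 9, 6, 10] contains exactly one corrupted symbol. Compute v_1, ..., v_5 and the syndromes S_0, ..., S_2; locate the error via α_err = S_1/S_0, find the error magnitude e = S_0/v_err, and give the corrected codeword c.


S = (4, 10, 12), error at position 1, error magnitude e = 7, c = [7, 11, 9, 6, 10].

Step 1: column multipliers v_i = (∏_{j≠i}(α_i − α_j))^{−1} mod 13.
  i = 1 (α = 9): (9−7)(9−8)(9−3)(9−1) = 2·1·6·8 = 96 ≡ 5, so v_1 = 5^{−1} = 8 (mod 13).
  i = 2 (α = 7): (7−9)(7−8)(7−3)(7−1) = (−2)·(−1)·4·6 = 48 ≡ 9, so v_2 = 9^{−1} = 3 (mod 13).
  i = 3 (α = 8): (8−9)(8−7)(8−3)(8−1) = (−1)·1·5·7 = −35 ≡ 4, so v_3 = 4^{−1} = 10 (mod 13).
  i = 4 (α = 3): (3−9)(3−7)(3−8)(3−1) = (−6)·(−4)·(−5)·2 = −240 ≡ 7, so v_4 = 7^{−1} = 2 (mod 13).
  i = 5 (α = 1): (1−9)(1−7)(1−8)(1−3) = (−8)·(−6)·(−7)·(−2) = 672 ≡ 9, so v_5 = 9^{−1} = 3 (mod 13).
  v = [8, 3, 10, 2, 3].
Step 2: syndromes of r = [1, 11, 9, 6, 10] (all sums mod 13).
  S_0 = Σ v_i r_i = 8·1 + 3·11 + 10·9 + 2·6 + 3·10 = 173 ≡ 4.
  S_1 = Σ v_i α_i r_i = 8·9·1 + 3·7·11 + 10·8·9 + 2·3·6 + 3·1·10 = 1089 ≡ 10.
  α_i^2 mod 13 = [3, 10, 12, 9, 1].
  S_2 = Σ v_i α_i^2 r_i = 8·3·1 + 3·10·11 + 10·12·9 + 2·9·6 + 3·1·10 = 1572 ≡ 12.
  S = (4, 10, 12) ≠ 0, so r is not a codeword (an error is present).
Step 3: locate the error. For a single error e at position i, S_ℓ = v_i·e·α_i^ℓ, so α_err = S_1/S_0.
  S_0^{−1} = 4^{−1} = 10 (mod 13), so α_err = 10·10 = 100 ≡ 9 = α_1. Error position i = 1.
  Consistency check: S_2/S_1 = 12·4 = 48 ≡ 9 = α_err ✓ (single-error assumption holds).
Step 4: error magnitude e = S_0/v_1 = S_0·∏_{j≠1}(α_1 − α_j) = 4·5 = 20 ≡ 7 (mod 13).
Step 5: correct position 1: c_1 = r_1 − e = 1 − 7 ≡ 7 (mod 13). Hence c = [7, 11, 9, 6, 10].
  Check: interpolating c through the α_i gives m(x) = 12 + 11·x (degree < 2) with m(α_i) = c_i for every i, so c is indeed a codeword.


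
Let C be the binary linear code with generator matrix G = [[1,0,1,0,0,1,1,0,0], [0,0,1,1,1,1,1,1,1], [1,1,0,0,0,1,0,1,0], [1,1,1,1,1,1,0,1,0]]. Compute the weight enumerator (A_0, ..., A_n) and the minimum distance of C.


Weight distribution: A_0 = 1, A_3 = 1, A_4 = 7, A_5 = 4, A_7 = 3. Minimum distance d = 3.

Enumerate all 2^4 = 16 messages m ∈ F_2^4.
For each, compute codeword c = mG in F_2^9, then tally its weight.
  m = 0000 → c = 000000000, weight = 0.
  m = 1000 → c = 101001100, weight = 4.
  m = 0100 → c = 001111111, weight = 7.
  m = 1100 → c = 100110011, weight = 5.
  m = 0010 → c = 110001010, weight = 4.
  m = 1010 → c = 011000110, weight = 4.
  m = 0110 → c = 111110101, weight = 7.
  m = 1110 → c = 010111001, weight = 5.
  m = 0001 → c = 111111010, weight = 7.
  m = 1001 → c = 010110110, weight = 5.
  m = 0101 → c = 110000101, weight = 4.
  m = 1101 → c = 011001001, weight = 4.
  m = 0011 → c = 001110000, weight = 3.
  m = 1011 → c = 100111100, weight = 5.
  m = 0111 → c = 000001111, weight = 4.
  m = 1111 → c = 101000011, weight = 4.
Tally weights:
  weight 0: 1 codewords.
  weight 3: 1 codewords.
  weight 4: 7 codewords.
  weight 5: 4 codewords.
  weight 7: 3 codewords.
Minimum distance d = smallest w > 0 with A_w > 0 = 3.
Sanity: Σ A_w = 16 = 2^4 = 16 ✓.


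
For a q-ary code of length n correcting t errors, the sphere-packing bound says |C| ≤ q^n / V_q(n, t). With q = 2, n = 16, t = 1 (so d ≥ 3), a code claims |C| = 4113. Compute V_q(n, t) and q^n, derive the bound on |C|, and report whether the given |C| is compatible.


V_q(n, t) = 17, q^n = 65536, Hamming bound = 3855, |C| = 4113 > bound (violated).

Step 1: Compute V_q(n, t) = Σ_{j=0}^1 C(n, j) (q−1)^j.
  j = 0: C(16,0)·(1)^0 = 1·1 = 1.
  j = 1: C(16,1)·(1)^1 = 16·1 = 16.
  V_q(n, t) = 1 + 16 = 17.
Step 2: q^n = 2^16 = 65536.
Step 3: Hamming bound ⌊q^n / V_q(n,t)⌋ = ⌊65536/17⌋ = 3855.
Step 4: Compare |C| = 4113 to 3855: violated.
The claimed |C| lies above the Hamming bound, so no 2-ary code of length 16 with d ≥ 3 can have 4113 codewords.


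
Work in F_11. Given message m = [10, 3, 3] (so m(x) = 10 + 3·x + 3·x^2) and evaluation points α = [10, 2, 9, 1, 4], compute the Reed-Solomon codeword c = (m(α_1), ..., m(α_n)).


c = [10, 6, 5, 5, 4]

Message polynomial: m(x) = 10 + 3·x + 3·x^2 (mod 11).
For each evaluation point α_i, compute m(α_i) mod 11:
  α_1 = 10: Horner steps 3 → 0 → 10, so m(10) = 10.
  α_2 = 2: Horner steps 3 → 9 → 6, so m(2) = 6.
  α_3 = 9: Horner steps 3 → 8 → 5, so m(9) = 5.
  α_4 = 1: Horner steps 3 → 6 → 5, so m(1) = 5.
  α_5 = 4: Horner steps 3 → 4 → 4, so m(4) = 4.
Codeword c = [10, 6, 5, 5, 4] ∈ F_11^5.


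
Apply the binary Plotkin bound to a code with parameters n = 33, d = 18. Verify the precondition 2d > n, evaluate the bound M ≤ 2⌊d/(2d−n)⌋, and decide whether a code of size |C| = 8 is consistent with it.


Plotkin bound M ≤ 12; given |C| = 8 ≤ bound (satisfied).

Check applicability: 2d = 36, n = 33.
2d − n = 3 > 0, so Plotkin applies.
Compute d/(2d−n) = 18/3 ≈ 6.0000.
⌊d/(2d−n)⌋ = 6.
Plotkin bound: M ≤ 2·6 = 12.
Given |C| = 8, check: satisfied.
This |C| is below the Plotkin bound.


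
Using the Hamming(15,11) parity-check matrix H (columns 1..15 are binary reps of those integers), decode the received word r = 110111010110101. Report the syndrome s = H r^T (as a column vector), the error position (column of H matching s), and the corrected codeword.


s = (1, 1, 1, 1)^T, error position = 15, corrected codeword c = 110111010110100

Compute s = H r^T mod 2 one row at a time:
  s_1 = 1 + 0 + 1 + 1 + 0 + 1 + 0 + 1 = 5 ≡ 1 (mod 2).
  s_2 = 1 + 1 + 1 + 0 + 0 + 1 + 0 + 1 = 5 ≡ 1 (mod 2).
  s_3 = 1 + 0 + 1 + 0 + 1 + 1 + 0 + 1 = 5 ≡ 1 (mod 2).
  s_4 = 1 + 0 + 1 + 0 + 0 + 1 + 1 + 1 = 5 ≡ 1 (mod 2).
s = (1, 1, 1, 1)^T — this equals column 15 of H (binary 1111), so error is at position 15.
Correct: flip bit 15 of r = 110111010110101 to get c = 110111010110100.


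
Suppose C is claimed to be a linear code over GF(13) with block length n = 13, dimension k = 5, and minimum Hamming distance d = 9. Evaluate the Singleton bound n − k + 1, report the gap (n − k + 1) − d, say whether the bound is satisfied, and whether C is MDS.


Singleton RHS = n − k + 1 = 9, slack = 0, bound satisfied, MDS.

Singleton bound: d ≤ n − k + 1.
Here n = 13, k = 5, so n − k + 1 = 9.
Given d = 9, check d ≤ 9: YES.
Slack = (n − k + 1) − d = 0.
The code is MDS (slack = 0).
Description: the claimed parameters are [13, 5, 9]_13; such a code would be MDS (meets Singleton bound).


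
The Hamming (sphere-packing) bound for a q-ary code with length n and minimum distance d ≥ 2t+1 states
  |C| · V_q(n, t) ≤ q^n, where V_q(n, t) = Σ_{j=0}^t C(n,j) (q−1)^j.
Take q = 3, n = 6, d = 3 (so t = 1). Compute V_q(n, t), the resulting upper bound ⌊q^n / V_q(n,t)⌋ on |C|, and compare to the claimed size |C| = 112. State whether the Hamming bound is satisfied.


V_q(n, t) = 13, q^n = 729, Hamming bound = 56, |C| = 112 > bound (violated).

Step 1: Compute V_q(n, t) = Σ_{j=0}^1 C(n, j) (q−1)^j.
  j = 0: C(6,0)·(2)^0 = 1·1 = 1.
  j = 1: C(6,1)·(2)^1 = 6·2 = 12.
  V_q(n, t) = 1 + 12 = 13.
Step 2: q^n = 3^6 = 729.
Step 3: Hamming bound ⌊q^n / V_q(n,t)⌋ = ⌊729/13⌋ = 56.
Step 4: Compare |C| = 112 to 56: violated.
The claimed |C| lies above the Hamming bound, so no 3-ary code of length 6 with d ≥ 3 can have 112 codewords.


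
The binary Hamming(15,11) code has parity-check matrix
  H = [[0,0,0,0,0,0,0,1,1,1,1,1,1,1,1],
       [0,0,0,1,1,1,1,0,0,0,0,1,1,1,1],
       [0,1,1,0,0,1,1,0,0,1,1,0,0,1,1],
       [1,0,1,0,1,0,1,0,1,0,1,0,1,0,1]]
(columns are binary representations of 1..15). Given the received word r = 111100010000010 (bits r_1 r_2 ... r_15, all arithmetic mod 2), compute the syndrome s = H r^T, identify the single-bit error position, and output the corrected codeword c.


s = (0, 0, 1, 0)^T, error position = 2, corrected codeword c = 101100010000010

Compute s = H r^T mod 2 one row at a time:
  s_1 = 1 + 0 + 0 + 0 + 0 + 0 + 1 + 0 = 2 ≡ 0 (mod 2).
  s_2 = 1 + 0 + 0 + 0 + 0 + 0 + 1 + 0 = 2 ≡ 0 (mod 2).
  s_3 = 1 + 1 + 0 + 0 + 0 + 0 + 1 + 0 = 3 ≡ 1 (mod 2).
  s_4 = 1 + 1 + 0 + 0 + 0 + 0 + 0 + 0 = 2 ≡ 0 (mod 2).
s = (0, 0, 1, 0)^T — this equals column 2 of H (binary 0010), so error is at position 2.
Correct: flip bit 2 of r = 111100010000010 to get c = 101100010000010.


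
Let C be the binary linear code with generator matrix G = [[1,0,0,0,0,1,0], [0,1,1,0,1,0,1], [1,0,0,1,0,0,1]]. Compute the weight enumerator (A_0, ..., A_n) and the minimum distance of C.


Weight distribution: A_0 = 1, A_2 = 1, A_3 = 2, A_4 = 1, A_5 = 2, A_6 = 1. Minimum distance d = 2.

Enumerate all 2^3 = 8 messages m ∈ F_2^3.
For each, compute codeword c = mG in F_2^7, then tally its weight.
  m = 000 → c = 0000000, weight = 0.
  m = 100 → c = 1000010, weight = 2.
  m = 010 → c = 0110101, weight = 4.
  m = 110 → c = 1110111, weight = 6.
  m = 001 → c = 1001001, weight = 3.
  m = 101 → c = 0001011, weight = 3.
  m = 011 → c = 1111100, weight = 5.
  m = 111 → c = 0111110, weight = 5.
Tally weights:
  weight 0: 1 codewords.
  weight 2: 1 codewords.
  weight 3: 2 codewords.
  weight 4: 1 codewords.
  weight 5: 2 codewords.
  weight 6: 1 codewords.
Minimum distance d = smallest w > 0 with A_w > 0 = 2.
Sanity: Σ A_w = 8 = 2^3 = 8 ✓.


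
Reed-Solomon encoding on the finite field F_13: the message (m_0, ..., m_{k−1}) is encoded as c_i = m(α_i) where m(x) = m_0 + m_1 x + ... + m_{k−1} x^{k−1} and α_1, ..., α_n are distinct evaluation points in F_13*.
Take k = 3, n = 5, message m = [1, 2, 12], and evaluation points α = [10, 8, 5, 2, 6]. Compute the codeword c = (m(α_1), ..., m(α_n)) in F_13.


c = [12, 5, 12, 1, 3]

Message polynomial: m(x) = 1 + 2·x + 12·x^2 (mod 13).
For each evaluation point α_i, compute m(α_i) mod 13:
  α_1 = 10: Horner steps 12 → 5 → 12, so m(10) = 12.
  α_2 = 8: Horner steps 12 → 7 → 5, so m(8) = 5.
  α_3 = 5: Horner steps 12 → 10 → 12, so m(5) = 12.
  α_4 = 2: Horner steps 12 → 0 → 1, so m(2) = 1.
  α_5 = 6: Horner steps 12 → 9 → 3, so m(6) = 3.
Codeword c = [12, 5, 12, 1, 3] ∈ F_13^5.


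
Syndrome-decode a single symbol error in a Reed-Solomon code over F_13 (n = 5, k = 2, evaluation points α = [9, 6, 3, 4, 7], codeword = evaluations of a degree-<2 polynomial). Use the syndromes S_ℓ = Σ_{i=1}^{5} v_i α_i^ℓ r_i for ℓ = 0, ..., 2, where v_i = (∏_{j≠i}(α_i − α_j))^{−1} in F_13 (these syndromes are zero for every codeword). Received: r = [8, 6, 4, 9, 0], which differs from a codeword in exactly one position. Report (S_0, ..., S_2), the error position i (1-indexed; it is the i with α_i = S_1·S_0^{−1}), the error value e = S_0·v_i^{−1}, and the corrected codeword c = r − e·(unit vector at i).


S = (1, 7, 10), error at position 5, error magnitude e = 2, c = [8, 6, 4, 9, 11].

Step 1: column multipliers v_i = (∏_{j≠i}(α_i − α_j))^{−1} mod 13.
  i = 1 (α = 9): (9−6)(9−3)(9−4)(9−7) = 3·6·5·2 = 180 ≡ 11, so v_1 = 11^{−1} = 6 (mod 13).
  i = 2 (α = 6): (6−9)(6−3)(6−4)(6−7) = (−3)·3·2·(−1) = 18 ≡ 5, so v_2 = 5^{−1} = 8 (mod 13).
  i = 3 (α = 3): (3−9)(3−6)(3−4)(3−7) = (−6)·(−3)·(−1)·(−4) = 72 ≡ 7, so v_3 = 7^{−1} = 2 (mod 13).
  i = 4 (α = 4): (4−9)(4−6)(4−3)(4−7) = (−5)·(−2)·1·(−3) = −30 ≡ 9, so v_4 = 9^{−1} = 3 (mod 13).
  i = 5 (α = 7): (7−9)(7−6)(7−3)(7−4) = (−2)·1·4·3 = −24 ≡ 2, so v_5 = 2^{−1} = 7 (mod 13).
  v = [6, 8, 2, 3, 7].
Step 2: syndromes of r = [8, 6, 4, 9, 0] (all sums mod 13).
  S_0 = Σ v_i r_i = 6·8 + 8·6 + 2·4 + 3·9 + 7·0 = 131 ≡ 1.
  S_1 = Σ v_i α_i r_i = 6·9·8 + 8·6·6 + 2·3·4 + 3·4·9 + 7·7·0 = 852 ≡ 7.
  α_i^2 mod 13 = [3, 10, 9, 3, 10].
  S_2 = Σ v_i α_i^2 r_i = 6·3·8 + 8·10·6 + 2·9·4 + 3·3·9 + 7·10·0 = 777 ≡ 10.
  S = (1, 7, 10) ≠ 0, so r is not a codeword (an error is present).
Step 3: locate the error. For a single error e at position i, S_ℓ = v_i·e·α_i^ℓ, so α_err = S_1/S_0.
  S_0^{−1} = 1^{−1} = 1 (mod 13), so α_err = 7·1 = 7 ≡ 7 = α_5. Error position i = 5.
  Consistency check: S_2/S_1 = 10·2 = 20 ≡ 7 = α_err ✓ (single-error assumption holds).
Step 4: error magnitude e = S_0/v_5 = S_0·∏_{j≠5}(α_5 − α_j) = 1·2 = 2 ≡ 2 (mod 13).
Step 5: correct position 5: c_5 = r_5 − e = 0 − 2 ≡ 11 (mod 13). Hence c = [8, 6, 4, 9, 11].
  Check: interpolating c through the α_i gives m(x) = 2 + 5·x (degree < 2) with m(α_i) = c_i for every i, so c is indeed a codeword.


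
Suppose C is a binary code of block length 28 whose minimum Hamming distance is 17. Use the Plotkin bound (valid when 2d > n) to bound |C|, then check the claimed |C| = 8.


Plotkin bound M ≤ 4; given |C| = 8 > bound (violated).

Check applicability: 2d = 34, n = 28.
2d − n = 6 > 0, so Plotkin applies.
Compute d/(2d−n) = 17/6 ≈ 2.8333.
⌊d/(2d−n)⌋ = 2.
Plotkin bound: M ≤ 2·2 = 4.
Given |C| = 8, check: VIOLATED.
This |C| is above the Plotkin bound, so no binary code with n = 28, d = 17 and 8 codewords exists.


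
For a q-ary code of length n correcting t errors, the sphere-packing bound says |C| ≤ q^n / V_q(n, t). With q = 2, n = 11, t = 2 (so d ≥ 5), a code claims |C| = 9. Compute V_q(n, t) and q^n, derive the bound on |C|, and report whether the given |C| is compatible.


V_q(n, t) = 67, q^n = 2048, Hamming bound = 30, |C| = 9 ≤ bound (satisfied).

Step 1: Compute V_q(n, t) = Σ_{j=0}^2 C(n, j) (q−1)^j.
  j = 0: C(11,0)·(1)^0 = 1·1 = 1.
  j = 1: C(11,1)·(1)^1 = 11·1 = 11.
  j = 2: C(11,2)·(1)^2 = 55·1 = 55.
  V_q(n, t) = 1 + 11 + 55 = 67.
Step 2: q^n = 2^11 = 2048.
Step 3: Hamming bound ⌊q^n / V_q(n,t)⌋ = ⌊2048/67⌋ = 30.
Step 4: Compare |C| = 9 to 30: satisfied.
The claimed |C| lies below the Hamming bound.


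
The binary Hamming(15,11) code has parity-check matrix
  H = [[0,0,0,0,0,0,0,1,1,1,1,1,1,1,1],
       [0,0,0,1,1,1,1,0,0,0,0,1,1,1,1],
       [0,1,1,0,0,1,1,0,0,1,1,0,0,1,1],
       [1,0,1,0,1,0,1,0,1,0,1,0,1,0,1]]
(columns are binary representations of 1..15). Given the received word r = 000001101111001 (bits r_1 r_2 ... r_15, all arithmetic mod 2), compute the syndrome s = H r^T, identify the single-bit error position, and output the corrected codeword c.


s = (1, 0, 1, 0)^T, error position = 10, corrected codeword c = 000001101011001

Compute s = H r^T mod 2 one row at a time:
  s_1 = 0 + 1 + 1 + 1 + 1 + 0 + 0 + 1 = 5 ≡ 1 (mod 2).
  s_2 = 0 + 0 + 1 + 1 + 1 + 0 + 0 + 1 = 4 ≡ 0 (mod 2).
  s_3 = 0 + 0 + 1 + 1 + 1 + 1 + 0 + 1 = 5 ≡ 1 (mod 2).
  s_4 = 0 + 0 + 0 + 1 + 1 + 1 + 0 + 1 = 4 ≡ 0 (mod 2).
s = (1, 0, 1, 0)^T — this equals column 10 of H (binary 1010), so error is at position 10.
Correct: flip bit 10 of r = 000001101111001 to get c = 000001101011001.


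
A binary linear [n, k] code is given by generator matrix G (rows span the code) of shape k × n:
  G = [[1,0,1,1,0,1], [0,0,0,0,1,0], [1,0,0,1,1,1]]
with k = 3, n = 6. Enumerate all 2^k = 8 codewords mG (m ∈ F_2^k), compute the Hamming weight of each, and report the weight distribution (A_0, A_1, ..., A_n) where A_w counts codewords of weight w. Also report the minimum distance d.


Weight distribution: A_0 = 1, A_1 = 2, A_2 = 1, A_3 = 1, A_4 = 2, A_5 = 1. Minimum distance d = 1.

Enumerate all 2^3 = 8 messages m ∈ F_2^3.
For each, compute codeword c = mG in F_2^6, then tally its weight.
  m = 000 → c = 000000, weight = 0.
  m = 100 → c = 101101, weight = 4.
  m = 010 → c = 000010, weight = 1.
  m = 110 → c = 101111, weight = 5.
  m = 001 → c = 100111, weight = 4.
  m = 101 → c = 001010, weight = 2.
  m = 011 → c = 100101, weight = 3.
  m = 111 → c = 001000, weight = 1.
Tally weights:
  weight 0: 1 codewords.
  weight 1: 2 codewords.
  weight 2: 1 codewords.
  weight 3: 1 codewords.
  weight 4: 2 codewords.
  weight 5: 1 codewords.
Minimum distance d = smallest w > 0 with A_w > 0 = 1.
Sanity: Σ A_w = 8 = 2^3 = 8 ✓.


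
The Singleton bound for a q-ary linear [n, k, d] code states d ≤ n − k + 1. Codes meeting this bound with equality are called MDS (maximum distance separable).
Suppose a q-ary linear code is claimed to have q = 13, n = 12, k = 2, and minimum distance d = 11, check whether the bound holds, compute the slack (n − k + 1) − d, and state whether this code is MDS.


Singleton RHS = n − k + 1 = 11, slack = 0, bound satisfied, MDS.

Singleton bound: d ≤ n − k + 1.
Here n = 12, k = 2, so n − k + 1 = 11.
Given d = 11, check d ≤ 11: YES.
Slack = (n − k + 1) − d = 0.
The code is MDS (slack = 0).
Description: the claimed parameters are [12, 2, 11]_13; such a code would be MDS (meets Singleton bound).


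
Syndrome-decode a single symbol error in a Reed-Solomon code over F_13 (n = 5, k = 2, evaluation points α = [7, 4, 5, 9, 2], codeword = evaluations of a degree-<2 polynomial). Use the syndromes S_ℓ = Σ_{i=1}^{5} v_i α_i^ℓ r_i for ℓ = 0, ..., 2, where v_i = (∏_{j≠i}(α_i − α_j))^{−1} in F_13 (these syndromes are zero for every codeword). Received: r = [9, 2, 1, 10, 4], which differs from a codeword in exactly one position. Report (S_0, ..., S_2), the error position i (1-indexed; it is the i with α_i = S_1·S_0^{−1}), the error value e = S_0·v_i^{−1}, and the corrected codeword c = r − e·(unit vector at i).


S = (2, 1, 7), error at position 1, error magnitude e = 10, c = [12, 2, 1, 10, 4].

Step 1: column multipliers v_i = (∏_{j≠i}(α_i − α_j))^{−1} mod 13.
  i = 1 (α = 7): (7−4)(7−5)(7−9)(7−2) = 3·2·(−2)·5 = −60 ≡ 5, so v_1 = 5^{−1} = 8 (mod 13).
  i = 2 (α = 4): (4−7)(4−5)(4−9)(4−2) = (−3)·(−1)·(−5)·2 = −30 ≡ 9, so v_2 = 9^{−1} = 3 (mod 13).
  i = 3 (α = 5): (5−7)(5−4)(5−9)(5−2) = (−2)·1·(−4)·3 = 24 ≡ 11, so v_3 = 11^{−1} = 6 (mod 13).
  i = 4 (α = 9): (9−7)(9−4)(9−5)(9−2) = 2·5·4·7 = 280 ≡ 7, so v_4 = 7^{−1} = 2 (mod 13).
  i = 5 (α = 2): (2−7)(2−4)(2−5)(2−9) = (−5)·(−2)·(−3)·(−7) = 210 ≡ 2, so v_5 = 2^{−1} = 7 (mod 13).
  v = [8, 3, 6, 2, 7].
Step 2: syndromes of r = [9, 2, 1, 10, 4] (all sums mod 13).
  S_0 = Σ v_i r_i = 8·9 + 3·2 + 6·1 + 2·10 + 7·4 = 132 ≡ 2.
  S_1 = Σ v_i α_i r_i = 8·7·9 + 3·4·2 + 6·5·1 + 2·9·10 + 7·2·4 = 794 ≡ 1.
  α_i^2 mod 13 = [10, 3, 12, 3, 4].
  S_2 = Σ v_i α_i^2 r_i = 8·10·9 + 3·3·2 + 6·12·1 + 2·3·10 + 7·4·4 = 982 ≡ 7.
  S = (2, 1, 7) ≠ 0, so r is not a codeword (an error is present).
Step 3: locate the error. For a single error e at position i, S_ℓ = v_i·e·α_i^ℓ, so α_err = S_1/S_0.
  S_0^{−1} = 2^{−1} = 7 (mod 13), so α_err = 1·7 = 7 ≡ 7 = α_1. Error position i = 1.
  Consistency check: S_2/S_1 = 7·1 = 7 ≡ 7 = α_err ✓ (single-error assumption holds).
Step 4: error magnitude e = S_0/v_1 = S_0·∏_{j≠1}(α_1 − α_j) = 2·5 = 10 ≡ 10 (mod 13).
Step 5: correct position 1: c_1 = r_1 − e = 9 − 10 ≡ 12 (mod 13). Hence c = [12, 2, 1, 10, 4].
  Check: interpolating c through the α_i gives m(x) = 6 + 12·x (degree < 2) with m(α_i) = c_i for every i, so c is indeed a codeword.


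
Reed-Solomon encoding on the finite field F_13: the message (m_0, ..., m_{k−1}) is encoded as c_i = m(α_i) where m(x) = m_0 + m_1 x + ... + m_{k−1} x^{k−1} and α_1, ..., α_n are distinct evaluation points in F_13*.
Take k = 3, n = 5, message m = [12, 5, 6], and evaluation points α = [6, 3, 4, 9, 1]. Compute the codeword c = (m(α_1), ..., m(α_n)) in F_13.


c = [11, 3, 11, 10, 10]

Message polynomial: m(x) = 12 + 5·x + 6·x^2 (mod 13).
For each evaluation point α_i, compute m(α_i) mod 13:
  α_1 = 6: Horner steps 6 → 2 → 11, so m(6) = 11.
  α_2 = 3: Horner steps 6 → 10 → 3, so m(3) = 3.
  α_3 = 4: Horner steps 6 → 3 → 11, so m(4) = 11.
  α_4 = 9: Horner steps 6 → 7 → 10, so m(9) = 10.
  α_5 = 1: Horner steps 6 → 11 → 10, so m(1) = 10.
Codeword c = [11, 3, 11, 10, 10] ∈ F_13^5.


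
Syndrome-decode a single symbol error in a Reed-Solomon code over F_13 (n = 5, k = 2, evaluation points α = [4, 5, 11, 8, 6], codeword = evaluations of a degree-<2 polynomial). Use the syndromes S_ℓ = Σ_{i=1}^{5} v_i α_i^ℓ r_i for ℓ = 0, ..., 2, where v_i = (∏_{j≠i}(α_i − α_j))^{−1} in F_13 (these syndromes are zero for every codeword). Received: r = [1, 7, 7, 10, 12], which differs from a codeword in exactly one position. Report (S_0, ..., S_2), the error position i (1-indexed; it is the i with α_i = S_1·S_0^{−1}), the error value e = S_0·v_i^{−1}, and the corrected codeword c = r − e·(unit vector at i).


S = (9, 6, 4), error at position 2, error magnitude e = 7, c = [1, 0, 7, 10, 12].

Step 1: column multipliers v_i = (∏_{j≠i}(α_i − α_j))^{−1} mod 13.
  i = 1 (α = 4): (4−5)(4−11)(4−8)(4−6) = (−1)·(−7)·(−4)·(−2) = 56 ≡ 4, so v_1 = 4^{−1} = 10 (mod 13).
  i = 2 (α = 5): (5−4)(5−11)(5−8)(5−6) = 1·(−6)·(−3)·(−1) = −18 ≡ 8, so v_2 = 8^{−1} = 5 (mod 13).
  i = 3 (α = 11): (11−4)(11−5)(11−8)(11−6) = 7·6·3·5 = 630 ≡ 6, so v_3 = 6^{−1} = 11 (mod 13).
  i = 4 (α = 8): (8−4)(8−5)(8−11)(8−6) = 4·3·(−3)·2 = −72 ≡ 6, so v_4 = 6^{−1} = 11 (mod 13).
  i = 5 (α = 6): (6−4)(6−5)(6−11)(6−8) = 2·1·(−5)·(−2) = 20 ≡ 7, so v_5 = 7^{−1} = 2 (mod 13).
  v = [10, 5, 11, 11, 2].
Step 2: syndromes of r = [1, 7, 7, 10, 12] (all sums mod 13).
  S_0 = Σ v_i r_i = 10·1 + 5·7 + 11·7 + 11·10 + 2·12 = 256 ≡ 9.
  S_1 = Σ v_i α_i r_i = 10·4·1 + 5·5·7 + 11·11·7 + 11·8·10 + 2·6·12 = 2086 ≡ 6.
  α_i^2 mod 13 = [3, 12, 4, 12, 10].
  S_2 = Σ v_i α_i^2 r_i = 10·3·1 + 5·12·7 + 11·4·7 + 11·12·10 + 2·10·12 = 2318 ≡ 4.
  S = (9, 6, 4) ≠ 0, so r is not a codeword (an error is present).
Step 3: locate the error. For a single error e at position i, S_ℓ = v_i·e·α_i^ℓ, so α_err = S_1/S_0.
  S_0^{−1} = 9^{−1} = 3 (mod 13), so α_err = 6·3 = 18 ≡ 5 = α_2. Error position i = 2.
  Consistency check: S_2/S_1 = 4·11 = 44 ≡ 5 = α_err ✓ (single-error assumption holds).
Step 4: error magnitude e = S_0/v_2 = S_0·∏_{j≠2}(α_2 − α_j) = 9·8 = 72 ≡ 7 (mod 13).
Step 5: correct position 2: c_2 = r_2 − e = 7 − 7 ≡ 0 (mod 13). Hence c = [1, 0, 7, 10, 12].
  Check: interpolating c through the α_i gives m(x) = 5 + 12·x (degree < 2) with m(α_i) = c_i for every i, so c is indeed a codeword.


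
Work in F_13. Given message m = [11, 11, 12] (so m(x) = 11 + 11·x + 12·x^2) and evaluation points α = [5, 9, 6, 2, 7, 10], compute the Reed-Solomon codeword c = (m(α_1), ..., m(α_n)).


c = [2, 3, 2, 3, 0, 8]

Message polynomial: m(x) = 11 + 11·x + 12·x^2 (mod 13).
For each evaluation point α_i, compute m(α_i) mod 13:
  α_1 = 5: Horner steps 12 → 6 → 2, so m(5) = 2.
  α_2 = 9: Horner steps 12 → 2 → 3, so m(9) = 3.
  α_3 = 6: Horner steps 12 → 5 → 2, so m(6) = 2.
  α_4 = 2: Horner steps 12 → 9 → 3, so m(2) = 3.
  α_5 = 7: Horner steps 12 → 4 → 0, so m(7) = 0.
  α_6 = 10: Horner steps 12 → 1 → 8, so m(10) = 8.
Codeword c = [2, 3, 2, 3, 0, 8] ∈ F_13^6.


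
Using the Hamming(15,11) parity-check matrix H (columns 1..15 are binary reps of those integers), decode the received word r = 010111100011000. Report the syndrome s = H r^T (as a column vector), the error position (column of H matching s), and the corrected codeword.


s = (0, 1, 0, 1)^T, error position = 5, corrected codeword c = 010101100011000

Compute s = H r^T mod 2 one row at a time:
  s_1 = 0 + 0 + 0 + 1 + 1 + 0 + 0 + 0 = 2 ≡ 0 (mod 2).
  s_2 = 1 + 1 + 1 + 1 + 1 + 0 + 0 + 0 = 5 ≡ 1 (mod 2).
  s_3 = 1 + 0 + 1 + 1 + 0 + 1 + 0 + 0 = 4 ≡ 0 (mod 2).
  s_4 = 0 + 0 + 1 + 1 + 0 + 1 + 0 + 0 = 3 ≡ 1 (mod 2).
s = (0, 1, 0, 1)^T — this equals column 5 of H (binary 0101), so error is at position 5.
Correct: flip bit 5 of r = 010111100011000 to get c = 010101100011000.


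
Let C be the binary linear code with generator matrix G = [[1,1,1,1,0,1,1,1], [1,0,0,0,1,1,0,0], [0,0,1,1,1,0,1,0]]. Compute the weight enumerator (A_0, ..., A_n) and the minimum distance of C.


Weight distribution: A_0 = 1, A_2 = 1, A_3 = 1, A_4 = 1, A_5 = 2, A_6 = 1, A_7 = 1. Minimum distance d = 2.

Enumerate all 2^3 = 8 messages m ∈ F_2^3.
For each, compute codeword c = mG in F_2^8, then tally its weight.
  m = 000 → c = 00000000, weight = 0.
  m = 100 → c = 11110111, weight = 7.
  m = 010 → c = 10001100, weight = 3.
  m = 110 → c = 01111011, weight = 6.
  m = 001 → c = 00111010, weight = 4.
  m = 101 → c = 11001101, weight = 5.
  m = 011 → c = 10110110, weight = 5.
  m = 111 → c = 01000001, weight = 2.
Tally weights:
  weight 0: 1 codewords.
  weight 2: 1 codewords.
  weight 3: 1 codewords.
  weight 4: 1 codewords.
  weight 5: 2 codewords.
  weight 6: 1 codewords.
  weight 7: 1 codewords.
Minimum distance d = smallest w > 0 with A_w > 0 = 2.
Sanity: Σ A_w = 8 = 2^3 = 8 ✓.


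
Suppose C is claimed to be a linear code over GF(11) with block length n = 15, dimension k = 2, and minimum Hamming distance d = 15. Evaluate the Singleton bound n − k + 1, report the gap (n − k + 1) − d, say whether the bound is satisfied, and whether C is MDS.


Singleton RHS = n − k + 1 = 14, slack = -1, bound violated (no such code; not MDS).

Singleton bound: d ≤ n − k + 1.
Here n = 15, k = 2, so n − k + 1 = 14.
Given d = 15, check d ≤ 14: NO.
Slack = (n − k + 1) − d = -1.
The slack is negative: d = 15 exceeds n − k + 1 = 14 by 1, so the Singleton bound is violated and no linear [15, 2, 15]_11 code can exist. In particular it is not MDS (MDS requires d = n − k + 1 exactly).
Description: the claimed parameters are [15, 2, 15]_11; such a code would be impossible (violates the Singleton bound).


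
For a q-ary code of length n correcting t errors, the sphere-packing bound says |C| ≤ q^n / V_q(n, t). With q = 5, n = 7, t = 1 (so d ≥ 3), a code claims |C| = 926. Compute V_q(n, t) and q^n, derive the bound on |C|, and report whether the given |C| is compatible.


V_q(n, t) = 29, q^n = 78125, Hamming bound = 2693, |C| = 926 ≤ bound (satisfied).

Step 1: Compute V_q(n, t) = Σ_{j=0}^1 C(n, j) (q−1)^j.
  j = 0: C(7,0)·(4)^0 = 1·1 = 1.
  j = 1: C(7,1)·(4)^1 = 7·4 = 28.
  V_q(n, t) = 1 + 28 = 29.
Step 2: q^n = 5^7 = 78125.
Step 3: Hamming bound ⌊q^n / V_q(n,t)⌋ = ⌊78125/29⌋ = 2693.
Step 4: Compare |C| = 926 to 2693: satisfied.
The claimed |C| lies below the Hamming bound.


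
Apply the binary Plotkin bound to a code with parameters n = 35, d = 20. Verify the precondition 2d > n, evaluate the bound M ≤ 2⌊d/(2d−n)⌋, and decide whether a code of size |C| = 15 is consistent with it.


Plotkin bound M ≤ 8; given |C| = 15 > bound (violated).

Check applicability: 2d = 40, n = 35.
2d − n = 5 > 0, so Plotkin applies.
Compute d/(2d−n) = 20/5 ≈ 4.0000.
⌊d/(2d−n)⌋ = 4.
Plotkin bound: M ≤ 2·4 = 8.
Given |C| = 15, check: VIOLATED.
This |C| is above the Plotkin bound, so no binary code with n = 35, d = 20 and 15 codewords exists.


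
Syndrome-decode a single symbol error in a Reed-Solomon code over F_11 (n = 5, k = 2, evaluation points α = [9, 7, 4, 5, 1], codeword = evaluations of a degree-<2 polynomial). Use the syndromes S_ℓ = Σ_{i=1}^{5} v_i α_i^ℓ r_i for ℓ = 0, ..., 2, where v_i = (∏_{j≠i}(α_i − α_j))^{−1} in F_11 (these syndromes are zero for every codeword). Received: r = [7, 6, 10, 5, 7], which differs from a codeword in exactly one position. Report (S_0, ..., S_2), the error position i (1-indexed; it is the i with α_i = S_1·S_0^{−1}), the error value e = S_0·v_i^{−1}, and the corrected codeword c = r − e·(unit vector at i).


S = (1, 1, 1), error at position 5, error magnitude e = 4, c = [7, 6, 10, 5, 3].

Step 1: column multipliers v_i = (∏_{j≠i}(α_i − α_j))^{−1} mod 11.
  i = 1 (α = 9): (9−7)(9−4)(9−5)(9−1) = 2·5·4·8 = 320 ≡ 1, so v_1 = 1^{−1} = 1 (mod 11).
  i = 2 (α = 7): (7−9)(7−4)(7−5)(7−1) = (−2)·3·2·6 = −72 ≡ 5, so v_2 = 5^{−1} = 9 (mod 11).
  i = 3 (α = 4): (4−9)(4−7)(4−5)(4−1) = (−5)·(−3)·(−1)·3 = −45 ≡ 10, so v_3 = 10^{−1} = 10 (mod 11).
  i = 4 (α = 5): (5−9)(5−7)(5−4)(5−1) = (−4)·(−2)·1·4 = 32 ≡ 10, so v_4 = 10^{−1} = 10 (mod 11).
  i = 5 (α = 1): (1−9)(1−7)(1−4)(1−5) = (−8)·(−6)·(−3)·(−4) = 576 ≡ 4, so v_5 = 4^{−1} = 3 (mod 11).
  v = [1, 9, 10, 10, 3].
Step 2: syndromes of r = [7, 6, 10, 5, 7] (all sums mod 11).
  S_0 = Σ v_i r_i = 1·7 + 9·6 + 10·10 + 10·5 + 3·7 = 232 ≡ 1.
  S_1 = Σ v_i α_i r_i = 1·9·7 + 9·7·6 + 10·4·10 + 10·5·5 + 3·1·7 = 1112 ≡ 1.
  α_i^2 mod 11 = [4, 5, 5, 3, 1].
  S_2 = Σ v_i α_i^2 r_i = 1·4·7 + 9·5·6 + 10·5·10 + 10·3·5 + 3·1·7 = 969 ≡ 1.
  S = (1, 1, 1) ≠ 0, so r is not a codeword (an error is present).
Step 3: locate the error. For a single error e at position i, S_ℓ = v_i·e·α_i^ℓ, so α_err = S_1/S_0.
  S_0^{−1} = 1^{−1} = 1 (mod 11), so α_err = 1·1 = 1 ≡ 1 = α_5. Error position i = 5.
  Consistency check: S_2/S_1 = 1·1 = 1 ≡ 1 = α_err ✓ (single-error assumption holds).
Step 4: error magnitude e = S_0/v_5 = S_0·∏_{j≠5}(α_5 − α_j) = 1·4 = 4 ≡ 4 (mod 11).
Step 5: correct position 5: c_5 = r_5 − e = 7 − 4 ≡ 3 (mod 11). Hence c = [7, 6, 10, 5, 3].
  Check: interpolating c through the α_i gives m(x) = 8 + 6·x (degree < 2) with m(α_i) = c_i for every i, so c is indeed a codeword.


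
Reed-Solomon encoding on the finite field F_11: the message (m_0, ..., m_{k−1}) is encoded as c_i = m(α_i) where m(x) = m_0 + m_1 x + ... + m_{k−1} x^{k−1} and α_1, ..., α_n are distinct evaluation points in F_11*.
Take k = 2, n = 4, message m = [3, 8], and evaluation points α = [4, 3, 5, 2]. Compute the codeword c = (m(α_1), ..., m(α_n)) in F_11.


c = [2, 5, 10, 8]

Message polynomial: m(x) = 3 + 8·x (mod 11).
For each evaluation point α_i, compute m(α_i) mod 11:
  α_1 = 4: Horner steps 8 → 2, so m(4) = 2.
  α_2 = 3: Horner steps 8 → 5, so m(3) = 5.
  α_3 = 5: Horner steps 8 → 10, so m(5) = 10.
  α_4 = 2: Horner steps 8 → 8, so m(2) = 8.
Codeword c = [2, 5, 10, 8] ∈ F_11^4.


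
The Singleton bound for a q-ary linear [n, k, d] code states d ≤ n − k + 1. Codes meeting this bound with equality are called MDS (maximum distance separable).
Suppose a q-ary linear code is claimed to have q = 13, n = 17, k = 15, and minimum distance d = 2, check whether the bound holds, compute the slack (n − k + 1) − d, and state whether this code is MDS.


Singleton RHS = n − k + 1 = 3, slack = 1, bound satisfied, not MDS.

Singleton bound: d ≤ n − k + 1.
Here n = 17, k = 15, so n − k + 1 = 3.
Given d = 2, check d ≤ 3: YES.
Slack = (n − k + 1) − d = 1.
The code is NOT MDS (slack = 1 > 0).
Description: the claimed parameters are [17, 15, 2]_13; such a code would be non-MDS.


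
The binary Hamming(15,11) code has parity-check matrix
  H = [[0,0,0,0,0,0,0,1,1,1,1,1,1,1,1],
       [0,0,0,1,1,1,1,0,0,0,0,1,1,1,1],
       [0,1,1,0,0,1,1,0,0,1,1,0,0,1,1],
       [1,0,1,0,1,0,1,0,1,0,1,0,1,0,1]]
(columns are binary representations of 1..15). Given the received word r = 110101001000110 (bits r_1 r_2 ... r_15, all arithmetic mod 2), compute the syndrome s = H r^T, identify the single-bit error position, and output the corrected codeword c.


s = (1, 0, 1, 1)^T, error position = 11, corrected codeword c = 110101001010110

Compute s = H r^T mod 2 one row at a time:
  s_1 = 0 + 1 + 0 + 0 + 0 + 1 + 1 + 0 = 3 ≡ 1 (mod 2).
  s_2 = 1 + 0 + 1 + 0 + 0 + 1 + 1 + 0 = 4 ≡ 0 (mod 2).
  s_3 = 1 + 0 + 1 + 0 + 0 + 0 + 1 + 0 = 3 ≡ 1 (mod 2).
  s_4 = 1 + 0 + 0 + 0 + 1 + 0 + 1 + 0 = 3 ≡ 1 (mod 2).
s = (1, 0, 1, 1)^T — this equals column 11 of H (binary 1011), so error is at position 11.
Correct: flip bit 11 of r = 110101001000110 to get c = 110101001010110.


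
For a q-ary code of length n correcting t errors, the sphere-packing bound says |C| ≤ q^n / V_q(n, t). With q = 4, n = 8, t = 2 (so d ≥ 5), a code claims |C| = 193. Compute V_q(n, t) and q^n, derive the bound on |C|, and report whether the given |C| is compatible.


V_q(n, t) = 277, q^n = 65536, Hamming bound = 236, |C| = 193 ≤ bound (satisfied).

Step 1: Compute V_q(n, t) = Σ_{j=0}^2 C(n, j) (q−1)^j.
  j = 0: C(8,0)·(3)^0 = 1·1 = 1.
  j = 1: C(8,1)·(3)^1 = 8·3 = 24.
  j = 2: C(8,2)·(3)^2 = 28·9 = 252.
  V_q(n, t) = 1 + 24 + 252 = 277.
Step 2: q^n = 4^8 = 65536.
Step 3: Hamming bound ⌊q^n / V_q(n,t)⌋ = ⌊65536/277⌋ = 236.
Step 4: Compare |C| = 193 to 236: satisfied.
The claimed |C| lies below the Hamming bound.


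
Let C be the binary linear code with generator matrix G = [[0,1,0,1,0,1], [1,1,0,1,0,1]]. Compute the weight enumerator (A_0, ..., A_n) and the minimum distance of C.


Weight distribution: A_0 = 1, A_1 = 1, A_3 = 1, A_4 = 1. Minimum distance d = 1.

Enumerate all 2^2 = 4 messages m ∈ F_2^2.
For each, compute codeword c = mG in F_2^6, then tally its weight.
  m = 00 → c = 000000, weight = 0.
  m = 10 → c = 010101, weight = 3.
  m = 01 → c = 110101, weight = 4.
  m = 11 → c = 100000, weight = 1.
Tally weights:
  weight 0: 1 codewords.
  weight 1: 1 codewords.
  weight 3: 1 codewords.
  weight 4: 1 codewords.
Minimum distance d = smallest w > 0 with A_w > 0 = 1.
Sanity: Σ A_w = 4 = 2^2 = 4 ✓.


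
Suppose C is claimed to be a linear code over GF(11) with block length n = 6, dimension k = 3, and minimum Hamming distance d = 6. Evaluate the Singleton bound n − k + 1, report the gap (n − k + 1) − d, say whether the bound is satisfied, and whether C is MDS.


Singleton RHS = n − k + 1 = 4, slack = -2, bound violated (no such code; not MDS).

Singleton bound: d ≤ n − k + 1.
Here n = 6, k = 3, so n − k + 1 = 4.
Given d = 6, check d ≤ 4: NO.
Slack = (n − k + 1) − d = -2.
The slack is negative: d = 6 exceeds n − k + 1 = 4 by 2, so the Singleton bound is violated and no linear [6, 3, 6]_11 code can exist. In particular it is not MDS (MDS requires d = n − k + 1 exactly).
Description: the claimed parameters are [6, 3, 6]_11; such a code would be impossible (violates the Singleton bound).


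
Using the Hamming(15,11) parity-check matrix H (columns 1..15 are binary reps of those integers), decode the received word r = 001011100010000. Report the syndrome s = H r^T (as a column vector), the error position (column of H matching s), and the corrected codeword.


s = (1, 1, 0, 0)^T, error position = 12, corrected codeword c = 001011100011000

Compute s = H r^T mod 2 one row at a time:
  s_1 = 0 + 0 + 0 + 1 + 0 + 0 + 0 + 0 = 1 ≡ 1 (mod 2).
  s_2 = 0 + 1 + 1 + 1 + 0 + 0 + 0 + 0 = 3 ≡ 1 (mod 2).
  s_3 = 0 + 1 + 1 + 1 + 0 + 1 + 0 + 0 = 4 ≡ 0 (mod 2).
  s_4 = 0 + 1 + 1 + 1 + 0 + 1 + 0 + 0 = 4 ≡ 0 (mod 2).
s = (1, 1, 0, 0)^T — this equals column 12 of H (binary 1100), so error is at position 12.
Correct: flip bit 12 of r = 001011100010000 to get c = 001011100011000.


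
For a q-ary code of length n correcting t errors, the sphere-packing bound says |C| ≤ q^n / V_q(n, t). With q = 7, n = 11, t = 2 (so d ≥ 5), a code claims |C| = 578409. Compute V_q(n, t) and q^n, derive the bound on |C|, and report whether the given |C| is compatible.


V_q(n, t) = 2047, q^n = 1977326743, Hamming bound = 965963, |C| = 578409 ≤ bound (satisfied).

Step 1: Compute V_q(n, t) = Σ_{j=0}^2 C(n, j) (q−1)^j.
  j = 0: C(11,0)·(6)^0 = 1·1 = 1.
  j = 1: C(11,1)·(6)^1 = 11·6 = 66.
  j = 2: C(11,2)·(6)^2 = 55·36 = 1980.
  V_q(n, t) = 1 + 66 + 1980 = 2047.
Step 2: q^n = 7^11 = 1977326743.
Step 3: Hamming bound ⌊q^n / V_q(n,t)⌋ = ⌊1977326743/2047⌋ = 965963.
Step 4: Compare |C| = 578409 to 965963: satisfied.
The claimed |C| lies below the Hamming bound.


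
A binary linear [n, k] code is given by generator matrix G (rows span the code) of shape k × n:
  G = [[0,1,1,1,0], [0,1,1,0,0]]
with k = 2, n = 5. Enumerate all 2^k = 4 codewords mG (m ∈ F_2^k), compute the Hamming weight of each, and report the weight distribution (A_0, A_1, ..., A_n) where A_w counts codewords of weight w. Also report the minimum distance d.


Weight distribution: A_0 = 1, A_1 = 1, A_2 = 1, A_3 = 1. Minimum distance d = 1.

Enumerate all 2^2 = 4 messages m ∈ F_2^2.
For each, compute codeword c = mG in F_2^5, then tally its weight.
  m = 00 → c = 00000, weight = 0.
  m = 10 → c = 01110, weight = 3.
  m = 01 → c = 01100, weight = 2.
  m = 11 → c = 00010, weight = 1.
Tally weights:
  weight 0: 1 codewords.
  weight 1: 1 codewords.
  weight 2: 1 codewords.
  weight 3: 1 codewords.
Minimum distance d = smallest w > 0 with A_w > 0 = 1.
Sanity: Σ A_w = 4 = 2^2 = 4 ✓.


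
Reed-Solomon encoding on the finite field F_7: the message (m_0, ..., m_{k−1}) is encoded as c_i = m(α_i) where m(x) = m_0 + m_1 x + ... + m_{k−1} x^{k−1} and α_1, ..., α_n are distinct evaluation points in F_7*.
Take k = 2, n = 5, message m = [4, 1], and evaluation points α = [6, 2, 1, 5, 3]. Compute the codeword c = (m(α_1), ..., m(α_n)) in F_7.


c = [3, 6, 5, 2, 0]

Message polynomial: m(x) = 4 + 1·x (mod 7).
For each evaluation point α_i, compute m(α_i) mod 7:
  α_1 = 6: Horner steps 1 → 3, so m(6) = 3.
  α_2 = 2: Horner steps 1 → 6, so m(2) = 6.
  α_3 = 1: Horner steps 1 → 5, so m(1) = 5.
  α_4 = 5: Horner steps 1 → 2, so m(5) = 2.
  α_5 = 3: Horner steps 1 → 0, so m(3) = 0.
Codeword c = [3, 6, 5, 2, 0] ∈ F_7^5.


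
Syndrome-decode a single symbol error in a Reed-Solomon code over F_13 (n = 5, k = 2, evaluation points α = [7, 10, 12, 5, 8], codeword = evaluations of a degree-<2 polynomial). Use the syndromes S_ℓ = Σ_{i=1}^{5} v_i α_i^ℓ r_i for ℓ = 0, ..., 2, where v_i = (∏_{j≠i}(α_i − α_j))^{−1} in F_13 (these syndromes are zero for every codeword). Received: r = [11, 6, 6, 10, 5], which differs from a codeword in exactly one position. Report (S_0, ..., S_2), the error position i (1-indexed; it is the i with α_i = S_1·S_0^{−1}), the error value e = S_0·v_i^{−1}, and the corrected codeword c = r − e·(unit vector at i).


S = (11, 2, 11), error at position 3, error magnitude e = 12, c = [11, 6, 7, 10, 5].

Step 1: column multipliers v_i = (∏_{j≠i}(α_i − α_j))^{−1} mod 13.
  i = 1 (α = 7): (7−10)(7−12)(7−5)(7−8) = (−3)·(−5)·2·(−1) = −30 ≡ 9, so v_1 = 9^{−1} = 3 (mod 13).
  i = 2 (α = 10): (10−7)(10−12)(10−5)(10−8) = 3·(−2)·5·2 = −60 ≡ 5, so v_2 = 5^{−1} = 8 (mod 13).
  i = 3 (α = 12): (12−7)(12−10)(12−5)(12−8) = 5·2·7·4 = 280 ≡ 7, so v_3 = 7^{−1} = 2 (mod 13).
  i = 4 (α = 5): (5−7)(5−10)(5−12)(5−8) = (−2)·(−5)·(−7)·(−3) = 210 ≡ 2, so v_4 = 2^{−1} = 7 (mod 13).
  i = 5 (α = 8): (8−7)(8−10)(8−12)(8−5) = 1·(−2)·(−4)·3 = 24 ≡ 11, so v_5 = 11^{−1} = 6 (mod 13).
  v = [3, 8, 2, 7, 6].
Step 2: syndromes of r = [11, 6, 6, 10, 5] (all sums mod 13).
  S_0 = Σ v_i r_i = 3·11 + 8·6 + 2·6 + 7·10 + 6·5 = 193 ≡ 11.
  S_1 = Σ v_i α_i r_i = 3·7·11 + 8·10·6 + 2·12·6 + 7·5·10 + 6·8·5 = 1445 ≡ 2.
  α_i^2 mod 13 = [10, 9, 1, 12, 12].
  S_2 = Σ v_i α_i^2 r_i = 3·10·11 + 8·9·6 + 2·1·6 + 7·12·10 + 6·12·5 = 1974 ≡ 11.
  S = (11, 2, 11) ≠ 0, so r is not a codeword (an error is present).
Step 3: locate the error. For a single error e at position i, S_ℓ = v_i·e·α_i^ℓ, so α_err = S_1/S_0.
  S_0^{−1} = 11^{−1} = 6 (mod 13), so α_err = 2·6 = 12 ≡ 12 = α_3. Error position i = 3.
  Consistency check: S_2/S_1 = 11·7 = 77 ≡ 12 = α_err ✓ (single-error assumption holds).
Step 4: error magnitude e = S_0/v_3 = S_0·∏_{j≠3}(α_3 − α_j) = 11·7 = 77 ≡ 12 (mod 13).
Step 5: correct position 3: c_3 = r_3 − e = 6 − 12 ≡ 7 (mod 13). Hence c = [11, 6, 7, 10, 5].
  Check: interpolating c through the α_i gives m(x) = 1 + 7·x (degree < 2) with m(α_i) = c_i for every i, so c is indeed a codeword.
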